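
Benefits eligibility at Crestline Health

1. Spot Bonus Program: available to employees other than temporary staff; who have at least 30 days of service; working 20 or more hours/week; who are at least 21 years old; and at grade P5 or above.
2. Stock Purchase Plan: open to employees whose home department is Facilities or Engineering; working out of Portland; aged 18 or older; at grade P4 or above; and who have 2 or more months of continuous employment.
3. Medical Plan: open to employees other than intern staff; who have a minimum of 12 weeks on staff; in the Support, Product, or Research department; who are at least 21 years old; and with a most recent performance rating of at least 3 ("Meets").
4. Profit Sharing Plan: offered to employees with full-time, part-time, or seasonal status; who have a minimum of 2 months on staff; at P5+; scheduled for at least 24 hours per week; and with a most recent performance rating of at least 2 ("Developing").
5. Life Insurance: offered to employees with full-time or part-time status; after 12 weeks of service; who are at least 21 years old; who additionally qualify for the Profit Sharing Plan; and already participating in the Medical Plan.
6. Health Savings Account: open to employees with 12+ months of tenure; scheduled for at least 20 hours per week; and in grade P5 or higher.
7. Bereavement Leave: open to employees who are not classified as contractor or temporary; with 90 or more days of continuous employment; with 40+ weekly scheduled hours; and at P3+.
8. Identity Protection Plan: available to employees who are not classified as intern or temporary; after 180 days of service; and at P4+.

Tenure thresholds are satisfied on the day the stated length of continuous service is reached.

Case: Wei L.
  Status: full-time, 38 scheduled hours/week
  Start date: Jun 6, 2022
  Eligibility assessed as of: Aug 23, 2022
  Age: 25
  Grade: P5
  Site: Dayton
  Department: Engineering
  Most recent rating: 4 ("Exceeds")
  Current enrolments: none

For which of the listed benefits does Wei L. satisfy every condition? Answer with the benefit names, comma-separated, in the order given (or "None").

Service from Jun 6, 2022 to Aug 23, 2022: 78 days.
Spot Bonus Program — status full-time ✓ (not excluded); service 78 days ≥ 30 days ✓; 38 hrs/wk ≥ 20 ✓; age 25 ≥ 21 ✓; grade P5 ≥ P5 ✓ → eligible.
Stock Purchase Plan — dept Engineering ✓; site Dayton ✗ (not Portland) → not eligible.
Medical Plan — status full-time ✓ (not excluded); service 78 days < 12 weeks (≈84 days) ✗ → not eligible.
Profit Sharing Plan — status full-time ✓; service 78 days ≥ 2 months (≈60 days) ✓; grade P5 ≥ P5 ✓; 38 hrs/wk ≥ 24 ✓; rating 4 ≥ 2 ✓ → eligible.
Life Insurance — status full-time ✓; service 78 days < 12 weeks (≈84 days) ✗ → not eligible.
Health Savings Account — service 78 days < 12 months (≈360 days) ✗ → not eligible.
Bereavement Leave — status full-time ✓ (not excluded); service 78 days < 90 days ✗ → not eligible.
Identity Protection Plan — status full-time ✓ (not excluded); service 78 days < 180 days ✗ → not eligible.

Spot Bonus Program, Profit Sharing Plan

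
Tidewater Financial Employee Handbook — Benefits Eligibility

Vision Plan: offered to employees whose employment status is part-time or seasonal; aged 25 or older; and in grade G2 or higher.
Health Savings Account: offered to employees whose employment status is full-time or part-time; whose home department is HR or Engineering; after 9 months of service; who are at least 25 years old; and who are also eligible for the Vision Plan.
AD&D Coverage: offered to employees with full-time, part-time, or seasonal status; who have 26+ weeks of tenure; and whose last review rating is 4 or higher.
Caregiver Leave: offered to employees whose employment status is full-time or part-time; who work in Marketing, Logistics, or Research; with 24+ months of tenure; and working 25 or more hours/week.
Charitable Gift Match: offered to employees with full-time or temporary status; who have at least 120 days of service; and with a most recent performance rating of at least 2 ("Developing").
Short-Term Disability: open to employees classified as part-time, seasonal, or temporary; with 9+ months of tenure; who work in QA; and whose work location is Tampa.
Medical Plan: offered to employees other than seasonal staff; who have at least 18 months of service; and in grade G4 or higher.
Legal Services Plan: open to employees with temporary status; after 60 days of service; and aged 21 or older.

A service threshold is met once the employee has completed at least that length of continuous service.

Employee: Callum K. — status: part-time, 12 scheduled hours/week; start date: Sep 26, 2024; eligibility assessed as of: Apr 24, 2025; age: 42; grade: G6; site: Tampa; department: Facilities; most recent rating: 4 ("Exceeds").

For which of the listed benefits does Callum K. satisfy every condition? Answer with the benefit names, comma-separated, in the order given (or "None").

Vision Plan, AD&D Coverage

Service from Sep 26, 2024 to Apr 24, 2025: 210 days.
Vision Plan — status part-time ✓; age 42 ≥ 25 ✓; grade G6 ≥ G2 ✓ → eligible.
Health Savings Account — status part-time ✓; dept Facilities ✗ → not eligible.
AD&D Coverage — status part-time ✓; service 210 days ≥ 26 weeks (≈182 days) ✓; rating 4 ≥ 4 ✓ → eligible.
Caregiver Leave — status part-time ✓; dept Facilities ✗ → not eligible.
Charitable Gift Match — status part-time ✗ (requires full-time or temporary) → not eligible.
Short-Term Disability — status part-time ✓; service 210 days < 9 months (≈270 days) ✗ → not eligible.
Medical Plan — status part-time ✓ (not excluded); service 210 days < 18 months (≈540 days) ✗ → not eligible.
Legal Services Plan — status part-time ✗ (requires temporary) → not eligible.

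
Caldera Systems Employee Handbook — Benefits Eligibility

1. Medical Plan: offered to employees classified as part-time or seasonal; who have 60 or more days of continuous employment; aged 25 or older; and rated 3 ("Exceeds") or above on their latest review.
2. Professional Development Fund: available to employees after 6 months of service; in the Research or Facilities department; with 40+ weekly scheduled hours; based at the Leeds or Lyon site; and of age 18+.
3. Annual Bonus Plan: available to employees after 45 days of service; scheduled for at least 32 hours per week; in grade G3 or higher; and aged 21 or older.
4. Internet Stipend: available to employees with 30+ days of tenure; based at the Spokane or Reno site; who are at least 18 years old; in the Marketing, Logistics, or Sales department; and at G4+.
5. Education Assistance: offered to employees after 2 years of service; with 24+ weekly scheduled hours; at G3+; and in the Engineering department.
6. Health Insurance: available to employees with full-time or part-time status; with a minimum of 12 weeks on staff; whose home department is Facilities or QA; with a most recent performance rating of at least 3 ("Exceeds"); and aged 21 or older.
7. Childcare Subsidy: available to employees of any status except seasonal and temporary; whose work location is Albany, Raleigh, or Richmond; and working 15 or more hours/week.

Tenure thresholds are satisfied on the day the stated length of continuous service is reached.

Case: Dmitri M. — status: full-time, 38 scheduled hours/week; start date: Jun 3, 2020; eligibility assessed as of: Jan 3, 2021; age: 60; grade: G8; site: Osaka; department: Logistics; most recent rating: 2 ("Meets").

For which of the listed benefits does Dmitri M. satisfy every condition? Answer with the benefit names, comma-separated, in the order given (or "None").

Annual Bonus Plan

Service from Jun 3, 2020 to Jan 3, 2021: 214 days.
Medical Plan — status full-time ✗ (requires part-time or seasonal) → not eligible.
Professional Development Fund — service 214 days ≥ 6 months (≈180 days) ✓; dept Logistics ✗ → not eligible.
Annual Bonus Plan — service 214 days ≥ 45 days ✓; 38 hrs/wk ≥ 32 ✓; grade G8 ≥ G3 ✓; age 60 ≥ 21 ✓ → eligible.
Internet Stipend — service 214 days ≥ 30 days ✓; site Osaka ✗ (not Spokane or Reno) → not eligible.
Education Assistance — service 214 days < 2 years (≈730 days) ✗ → not eligible.
Health Insurance — status full-time ✓; service 214 days ≥ 12 weeks (≈84 days) ✓; dept Logistics ✗ → not eligible.
Childcare Subsidy — status full-time ✓ (not excluded); site Osaka ✗ (not Albany, Raleigh, or Richmond) → not eligible.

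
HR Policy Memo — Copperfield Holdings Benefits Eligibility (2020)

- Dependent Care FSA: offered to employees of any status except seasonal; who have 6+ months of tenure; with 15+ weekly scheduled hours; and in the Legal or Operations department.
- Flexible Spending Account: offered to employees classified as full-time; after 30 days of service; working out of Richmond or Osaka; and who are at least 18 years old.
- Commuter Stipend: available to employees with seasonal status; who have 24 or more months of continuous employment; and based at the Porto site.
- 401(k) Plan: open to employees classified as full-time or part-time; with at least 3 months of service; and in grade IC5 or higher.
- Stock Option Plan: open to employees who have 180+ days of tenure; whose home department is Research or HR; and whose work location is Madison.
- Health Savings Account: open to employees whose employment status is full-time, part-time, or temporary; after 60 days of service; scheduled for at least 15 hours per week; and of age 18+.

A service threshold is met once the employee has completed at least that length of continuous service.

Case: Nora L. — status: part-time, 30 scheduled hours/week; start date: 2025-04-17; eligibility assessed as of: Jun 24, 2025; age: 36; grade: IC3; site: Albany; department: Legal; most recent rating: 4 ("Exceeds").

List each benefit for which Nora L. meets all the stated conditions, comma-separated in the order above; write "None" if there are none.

Health Savings Account

Service from 2025-04-17 to Jun 24, 2025: 68 days.
Dependent Care FSA — status part-time ✓ (not excluded); service 68 days < 6 months (≈180 days) ✗ → not eligible.
Flexible Spending Account — status part-time ✗ (requires full-time) → not eligible.
Commuter Stipend — status part-time ✗ (requires seasonal) → not eligible.
401(k) Plan — status part-time ✓; service 68 days < 3 months (≈90 days) ✗ → not eligible.
Stock Option Plan — service 68 days < 180 days ✗ → not eligible.
Health Savings Account — status part-time ✓; service 68 days ≥ 60 days ✓; 30 hrs/wk ≥ 15 ✓; age 36 ≥ 18 ✓ → eligible.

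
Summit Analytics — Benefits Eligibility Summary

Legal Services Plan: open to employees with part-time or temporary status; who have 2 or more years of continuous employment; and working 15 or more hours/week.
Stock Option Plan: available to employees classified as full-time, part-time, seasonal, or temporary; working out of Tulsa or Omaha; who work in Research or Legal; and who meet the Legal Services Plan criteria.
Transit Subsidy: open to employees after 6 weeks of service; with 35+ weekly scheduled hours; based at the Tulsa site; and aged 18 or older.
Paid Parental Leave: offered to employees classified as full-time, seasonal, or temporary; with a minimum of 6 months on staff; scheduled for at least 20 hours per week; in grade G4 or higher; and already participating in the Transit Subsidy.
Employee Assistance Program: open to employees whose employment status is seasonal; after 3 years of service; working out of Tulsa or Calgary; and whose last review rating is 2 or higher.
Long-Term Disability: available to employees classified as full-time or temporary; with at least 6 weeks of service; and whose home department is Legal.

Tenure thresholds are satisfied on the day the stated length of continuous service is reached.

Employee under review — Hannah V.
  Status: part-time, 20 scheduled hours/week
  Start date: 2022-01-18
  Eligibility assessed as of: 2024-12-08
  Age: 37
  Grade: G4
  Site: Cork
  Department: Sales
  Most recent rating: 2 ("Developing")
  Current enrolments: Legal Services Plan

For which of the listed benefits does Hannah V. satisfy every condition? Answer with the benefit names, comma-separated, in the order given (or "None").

Service from 2022-01-18 to 2024-12-08: 1055 days.
Legal Services Plan — status part-time ✓; service 1055 days ≥ 2 years (≈730 days) ✓; 20 hrs/wk ≥ 15 ✓ → eligible.
Stock Option Plan — status part-time ✓; site Cork ✗ (not Tulsa or Omaha) → not eligible.
Transit Subsidy — service 1055 days ≥ 6 weeks (≈42 days) ✓; 20 hrs/wk < 35 ✗ → not eligible.
Paid Parental Leave — status part-time ✗ (requires full-time, seasonal, or temporary) → not eligible.
Employee Assistance Program — status part-time ✗ (requires seasonal) → not eligible.
Long-Term Disability — status part-time ✗ (requires full-time or temporary) → not eligible.

Legal Services Plan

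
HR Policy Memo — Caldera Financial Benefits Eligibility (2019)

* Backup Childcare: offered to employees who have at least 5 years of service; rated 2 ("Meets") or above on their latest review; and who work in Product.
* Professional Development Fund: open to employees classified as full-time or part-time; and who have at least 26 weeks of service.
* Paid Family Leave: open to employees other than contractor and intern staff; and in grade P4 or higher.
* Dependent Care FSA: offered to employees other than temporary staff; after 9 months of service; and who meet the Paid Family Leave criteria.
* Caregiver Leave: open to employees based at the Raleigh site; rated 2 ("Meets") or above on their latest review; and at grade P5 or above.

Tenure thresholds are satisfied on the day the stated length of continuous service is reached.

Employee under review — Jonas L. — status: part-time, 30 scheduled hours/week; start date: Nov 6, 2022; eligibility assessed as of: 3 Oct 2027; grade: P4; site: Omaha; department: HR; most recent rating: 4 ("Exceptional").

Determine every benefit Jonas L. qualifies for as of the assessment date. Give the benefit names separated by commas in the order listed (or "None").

Professional Development Fund, Paid Family Leave, Dependent Care FSA

Service from Nov 6, 2022 to 3 Oct 2027: 1792 days.
Backup Childcare — service 1792 days < 5 years (≈1825 days) ✗ → not eligible.
Professional Development Fund — status part-time ✓; service 1792 days ≥ 26 weeks (≈182 days) ✓ → eligible.
Paid Family Leave — status part-time ✓ (not excluded); grade P4 ≥ P4 ✓ → eligible.
Dependent Care FSA — status part-time ✓ (not excluded); service 1792 days ≥ 9 months (≈270 days) ✓; eligible for Paid Family Leave ✓ → eligible.
Caregiver Leave — site Omaha ✗ (not Raleigh) → not eligible.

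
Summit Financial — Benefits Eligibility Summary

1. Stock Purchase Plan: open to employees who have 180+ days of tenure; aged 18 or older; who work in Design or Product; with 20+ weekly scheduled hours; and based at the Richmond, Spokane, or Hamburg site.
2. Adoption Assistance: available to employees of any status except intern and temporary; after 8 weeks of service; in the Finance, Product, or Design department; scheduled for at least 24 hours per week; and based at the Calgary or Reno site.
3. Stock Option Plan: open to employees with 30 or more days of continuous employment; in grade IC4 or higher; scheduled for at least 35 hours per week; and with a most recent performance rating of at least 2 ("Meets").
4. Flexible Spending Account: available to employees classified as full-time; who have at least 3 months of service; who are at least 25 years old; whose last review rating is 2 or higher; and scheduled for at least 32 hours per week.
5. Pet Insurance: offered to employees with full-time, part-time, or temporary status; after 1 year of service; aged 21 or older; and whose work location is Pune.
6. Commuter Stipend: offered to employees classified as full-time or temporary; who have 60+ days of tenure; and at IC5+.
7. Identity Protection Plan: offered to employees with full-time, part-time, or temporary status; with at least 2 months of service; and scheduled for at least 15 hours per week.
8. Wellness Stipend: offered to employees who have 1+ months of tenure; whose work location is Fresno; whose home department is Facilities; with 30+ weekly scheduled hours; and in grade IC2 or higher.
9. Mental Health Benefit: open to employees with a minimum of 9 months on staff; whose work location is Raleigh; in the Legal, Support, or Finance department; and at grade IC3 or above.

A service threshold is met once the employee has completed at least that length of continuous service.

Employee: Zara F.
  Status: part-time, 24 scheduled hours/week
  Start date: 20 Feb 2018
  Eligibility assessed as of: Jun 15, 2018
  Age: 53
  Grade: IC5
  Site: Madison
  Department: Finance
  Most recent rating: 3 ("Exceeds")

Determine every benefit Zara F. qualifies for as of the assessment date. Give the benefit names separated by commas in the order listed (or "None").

Identity Protection Plan

Service from 20 Feb 2018 to Jun 15, 2018: 115 days.
Stock Purchase Plan — service 115 days < 180 days ✗ → not eligible.
Adoption Assistance — status part-time ✓ (not excluded); service 115 days ≥ 8 weeks (≈56 days) ✓; dept Finance ✓; 24 hrs/wk ≥ 24 ✓; site Madison ✗ (not Calgary or Reno) → not eligible.
Stock Option Plan — service 115 days ≥ 30 days ✓; grade IC5 ≥ IC4 ✓; 24 hrs/wk < 35 ✗ → not eligible.
Flexible Spending Account — status part-time ✗ (requires full-time) → not eligible.
Pet Insurance — status part-time ✓; service 115 days < 1 year (≈365 days) ✗ → not eligible.
Commuter Stipend — status part-time ✗ (requires full-time or temporary) → not eligible.
Identity Protection Plan — status part-time ✓; service 115 days ≥ 2 months (≈60 days) ✓; 24 hrs/wk ≥ 15 ✓ → eligible.
Wellness Stipend — service 115 days ≥ 1 month (≈30 days) ✓; site Madison ✗ (not Fresno) → not eligible.
Mental Health Benefit — service 115 days < 9 months (≈270 days) ✗ → not eligible.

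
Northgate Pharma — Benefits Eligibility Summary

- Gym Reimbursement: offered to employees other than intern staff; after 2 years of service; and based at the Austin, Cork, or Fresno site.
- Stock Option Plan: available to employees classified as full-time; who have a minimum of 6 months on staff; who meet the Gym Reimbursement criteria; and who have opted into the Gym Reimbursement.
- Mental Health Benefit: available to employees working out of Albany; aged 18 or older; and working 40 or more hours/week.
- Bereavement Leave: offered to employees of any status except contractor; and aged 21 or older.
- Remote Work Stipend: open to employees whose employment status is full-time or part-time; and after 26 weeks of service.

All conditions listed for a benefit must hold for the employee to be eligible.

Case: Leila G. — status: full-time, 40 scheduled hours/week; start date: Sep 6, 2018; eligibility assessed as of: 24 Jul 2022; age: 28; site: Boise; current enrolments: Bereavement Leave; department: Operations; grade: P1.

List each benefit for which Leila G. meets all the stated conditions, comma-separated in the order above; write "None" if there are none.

Service from Sep 6, 2018 to 24 Jul 2022: 1417 days.
Gym Reimbursement — status full-time ✓ (not excluded); service 1417 days ≥ 2 years (≈730 days) ✓; site Boise ✗ (not Austin, Cork, or Fresno) → not eligible.
Stock Option Plan — status full-time ✓; service 1417 days ≥ 6 months (≈180 days) ✓; not eligible for Gym Reimbursement ✗ → not eligible.
Mental Health Benefit — site Boise ✗ (not Albany) → not eligible.
Bereavement Leave — status full-time ✓ (not excluded); age 28 ≥ 21 ✓ → eligible.
Remote Work Stipend — status full-time ✓; service 1417 days ≥ 26 weeks (≈182 days) ✓ → eligible.

Bereavement Leave, Remote Work Stipend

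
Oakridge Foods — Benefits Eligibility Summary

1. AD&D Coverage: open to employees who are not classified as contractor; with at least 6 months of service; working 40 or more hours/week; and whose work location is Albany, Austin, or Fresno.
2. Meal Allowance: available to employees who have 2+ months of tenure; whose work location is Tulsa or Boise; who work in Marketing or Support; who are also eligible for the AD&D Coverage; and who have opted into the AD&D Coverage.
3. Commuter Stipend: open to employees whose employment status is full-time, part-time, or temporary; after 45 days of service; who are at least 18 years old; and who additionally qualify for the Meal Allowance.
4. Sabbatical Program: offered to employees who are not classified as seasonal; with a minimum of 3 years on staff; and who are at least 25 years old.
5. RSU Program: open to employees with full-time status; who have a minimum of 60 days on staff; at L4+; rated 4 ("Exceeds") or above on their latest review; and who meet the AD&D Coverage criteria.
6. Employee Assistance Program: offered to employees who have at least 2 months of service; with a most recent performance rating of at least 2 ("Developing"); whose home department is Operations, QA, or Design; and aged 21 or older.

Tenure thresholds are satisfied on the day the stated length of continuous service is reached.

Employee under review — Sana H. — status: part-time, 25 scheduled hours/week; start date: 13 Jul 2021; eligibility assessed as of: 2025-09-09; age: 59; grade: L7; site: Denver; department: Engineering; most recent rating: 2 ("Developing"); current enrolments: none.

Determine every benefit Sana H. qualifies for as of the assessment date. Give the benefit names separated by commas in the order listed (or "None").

Service from 13 Jul 2021 to 2025-09-09: 1519 days.
AD&D Coverage — status part-time ✓ (not excluded); service 1519 days ≥ 6 months (≈180 days) ✓; 25 hrs/wk < 40 ✗ → not eligible.
Meal Allowance — service 1519 days ≥ 2 months (≈60 days) ✓; site Denver ✗ (not Tulsa or Boise) → not eligible.
Commuter Stipend — status part-time ✓; service 1519 days ≥ 45 days ✓; age 59 ≥ 18 ✓; not eligible for Meal Allowance ✗ → not eligible.
Sabbatical Program — status part-time ✓ (not excluded); service 1519 days ≥ 3 years (≈1095 days) ✓; age 59 ≥ 25 ✓ → eligible.
RSU Program — status part-time ✗ (requires full-time) → not eligible.
Employee Assistance Program — service 1519 days ≥ 2 months (≈60 days) ✓; rating 2 ≥ 2 ✓; dept Engineering ✗ → not eligible.

Sabbatical Program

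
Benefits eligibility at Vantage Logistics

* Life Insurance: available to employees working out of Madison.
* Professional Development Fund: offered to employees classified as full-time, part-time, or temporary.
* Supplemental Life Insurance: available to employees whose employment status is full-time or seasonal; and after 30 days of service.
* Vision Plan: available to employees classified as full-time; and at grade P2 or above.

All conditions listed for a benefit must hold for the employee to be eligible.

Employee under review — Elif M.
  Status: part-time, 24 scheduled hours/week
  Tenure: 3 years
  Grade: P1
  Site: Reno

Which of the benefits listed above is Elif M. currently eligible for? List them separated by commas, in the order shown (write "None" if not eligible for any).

Professional Development Fund

Life Insurance — site Reno ✗ (not Madison) → not eligible.
Professional Development Fund — status part-time ✓ → eligible.
Supplemental Life Insurance — status part-time ✗ (requires full-time or seasonal) → not eligible.
Vision Plan — status part-time ✗ (requires full-time) → not eligible.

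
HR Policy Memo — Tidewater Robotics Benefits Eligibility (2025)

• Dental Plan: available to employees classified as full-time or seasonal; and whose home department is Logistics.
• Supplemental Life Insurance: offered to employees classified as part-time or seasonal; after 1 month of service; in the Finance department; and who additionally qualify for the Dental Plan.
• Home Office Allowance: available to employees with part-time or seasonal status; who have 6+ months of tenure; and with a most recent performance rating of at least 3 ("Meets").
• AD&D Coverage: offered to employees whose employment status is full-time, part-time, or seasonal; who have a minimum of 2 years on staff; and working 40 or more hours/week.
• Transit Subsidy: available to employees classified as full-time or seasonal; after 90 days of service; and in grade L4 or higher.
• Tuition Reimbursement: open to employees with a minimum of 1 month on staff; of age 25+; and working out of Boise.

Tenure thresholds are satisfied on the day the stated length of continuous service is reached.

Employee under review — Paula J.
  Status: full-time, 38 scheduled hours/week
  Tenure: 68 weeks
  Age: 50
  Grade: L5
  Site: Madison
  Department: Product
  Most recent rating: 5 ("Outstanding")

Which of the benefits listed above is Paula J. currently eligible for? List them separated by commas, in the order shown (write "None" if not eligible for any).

Dental Plan — status full-time ✓; dept Product ✗ → not eligible.
Supplemental Life Insurance — status full-time ✗ (requires part-time or seasonal) → not eligible.
Home Office Allowance — status full-time ✗ (requires part-time or seasonal) → not eligible.
AD&D Coverage — status full-time ✓; service 68 weeks < 2 years (≈730 days) ✗ → not eligible.
Transit Subsidy — status full-time ✓; service 68 weeks ≥ 90 days ✓; grade L5 ≥ L4 ✓ → eligible.
Tuition Reimbursement — service 68 weeks ≥ 1 month (≈30 days) ✓; age 50 ≥ 25 ✓; site Madison ✗ (not Boise) → not eligible.

Transit Subsidy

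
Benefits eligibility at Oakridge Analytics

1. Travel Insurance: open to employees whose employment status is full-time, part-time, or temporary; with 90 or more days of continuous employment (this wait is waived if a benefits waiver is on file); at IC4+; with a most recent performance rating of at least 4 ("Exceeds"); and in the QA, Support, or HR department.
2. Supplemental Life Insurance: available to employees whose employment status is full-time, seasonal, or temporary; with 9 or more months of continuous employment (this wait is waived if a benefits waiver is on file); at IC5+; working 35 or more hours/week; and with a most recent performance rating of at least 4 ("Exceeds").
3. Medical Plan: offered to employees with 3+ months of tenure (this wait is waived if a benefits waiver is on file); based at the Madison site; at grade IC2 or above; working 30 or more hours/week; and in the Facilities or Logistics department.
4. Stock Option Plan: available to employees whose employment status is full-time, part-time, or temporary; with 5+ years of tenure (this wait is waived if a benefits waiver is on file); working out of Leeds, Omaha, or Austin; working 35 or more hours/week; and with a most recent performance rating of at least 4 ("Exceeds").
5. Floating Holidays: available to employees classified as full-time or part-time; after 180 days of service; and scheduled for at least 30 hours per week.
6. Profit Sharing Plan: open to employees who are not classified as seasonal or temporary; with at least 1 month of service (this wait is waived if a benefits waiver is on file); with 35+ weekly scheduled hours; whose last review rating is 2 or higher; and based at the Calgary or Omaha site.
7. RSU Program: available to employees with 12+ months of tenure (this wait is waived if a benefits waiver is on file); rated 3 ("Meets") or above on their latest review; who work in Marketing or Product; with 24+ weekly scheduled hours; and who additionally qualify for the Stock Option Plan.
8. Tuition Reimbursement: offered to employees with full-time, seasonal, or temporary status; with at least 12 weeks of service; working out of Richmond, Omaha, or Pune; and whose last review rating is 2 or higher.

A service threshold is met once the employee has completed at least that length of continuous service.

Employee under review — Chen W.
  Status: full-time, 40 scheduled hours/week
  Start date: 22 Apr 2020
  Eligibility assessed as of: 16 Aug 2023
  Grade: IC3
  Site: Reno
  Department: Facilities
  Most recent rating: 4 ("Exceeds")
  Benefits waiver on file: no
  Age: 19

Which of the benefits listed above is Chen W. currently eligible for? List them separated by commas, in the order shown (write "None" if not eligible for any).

Service from 22 Apr 2020 to 16 Aug 2023: 1211 days.
Travel Insurance — status full-time ✓; no waiver, service 1211 days ≥ 90 days ✓; grade IC3 < IC4 ✗ → not eligible.
Supplemental Life Insurance — status full-time ✓; no waiver, service 1211 days ≥ 9 months (≈270 days) ✓; grade IC3 < IC5 ✗ → not eligible.
Medical Plan — no waiver, service 1211 days ≥ 3 months (≈90 days) ✓; site Reno ✗ (not Madison) → not eligible.
Stock Option Plan — status full-time ✓; no waiver, service 1211 days < 5 years (≈1825 days) ✗ → not eligible.
Floating Holidays — status full-time ✓; service 1211 days ≥ 180 days ✓; 40 hrs/wk ≥ 30 ✓ → eligible.
Profit Sharing Plan — status full-time ✓ (not excluded); no waiver, service 1211 days ≥ 1 month (≈30 days) ✓; 40 hrs/wk ≥ 35 ✓; rating 4 ≥ 2 ✓; site Reno ✗ (not Calgary or Omaha) → not eligible.
RSU Program — no waiver, service 1211 days ≥ 12 months (≈360 days) ✓; rating 4 ≥ 3 ✓; dept Facilities ✗ → not eligible.
Tuition Reimbursement — status full-time ✓; service 1211 days ≥ 12 weeks (≈84 days) ✓; site Reno ✗ (not Richmond, Omaha, or Pune) → not eligible.

Floating Holidays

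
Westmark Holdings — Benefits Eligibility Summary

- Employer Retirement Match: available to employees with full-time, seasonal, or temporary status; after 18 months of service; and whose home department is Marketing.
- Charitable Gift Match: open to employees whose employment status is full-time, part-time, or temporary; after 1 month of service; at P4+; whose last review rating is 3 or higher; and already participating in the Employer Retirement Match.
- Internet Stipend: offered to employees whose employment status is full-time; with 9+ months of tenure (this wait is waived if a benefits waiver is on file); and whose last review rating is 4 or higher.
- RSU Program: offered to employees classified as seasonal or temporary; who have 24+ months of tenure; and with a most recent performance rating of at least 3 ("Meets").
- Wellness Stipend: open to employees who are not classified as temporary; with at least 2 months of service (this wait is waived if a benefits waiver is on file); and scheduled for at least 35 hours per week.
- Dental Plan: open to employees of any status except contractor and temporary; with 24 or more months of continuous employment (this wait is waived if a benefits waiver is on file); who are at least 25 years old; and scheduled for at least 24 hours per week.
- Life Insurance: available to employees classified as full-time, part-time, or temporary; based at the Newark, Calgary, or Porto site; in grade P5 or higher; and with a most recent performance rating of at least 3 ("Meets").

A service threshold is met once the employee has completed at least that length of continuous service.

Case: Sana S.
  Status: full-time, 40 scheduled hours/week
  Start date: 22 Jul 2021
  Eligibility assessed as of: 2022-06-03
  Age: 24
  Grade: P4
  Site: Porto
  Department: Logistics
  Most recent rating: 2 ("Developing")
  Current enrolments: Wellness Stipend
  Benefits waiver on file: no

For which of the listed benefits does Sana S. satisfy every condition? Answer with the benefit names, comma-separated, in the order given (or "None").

Service from 22 Jul 2021 to 2022-06-03: 316 days.
Employer Retirement Match — status full-time ✓; service 316 days < 18 months (≈540 days) ✗ → not eligible.
Charitable Gift Match — status full-time ✓; service 316 days ≥ 1 month (≈30 days) ✓; grade P4 ≥ P4 ✓; rating 2 < 3 ✗ → not eligible.
Internet Stipend — status full-time ✓; no waiver, service 316 days ≥ 9 months (≈270 days) ✓; rating 2 < 4 ✗ → not eligible.
RSU Program — status full-time ✗ (requires seasonal or temporary) → not eligible.
Wellness Stipend — status full-time ✓ (not excluded); no waiver, service 316 days ≥ 2 months (≈60 days) ✓; 40 hrs/wk ≥ 35 ✓ → eligible.
Dental Plan — status full-time ✓ (not excluded); no waiver, service 316 days < 24 months (≈720 days) ✗ → not eligible.
Life Insurance — status full-time ✓; site Porto ✓; grade P4 < P5 ✗ → not eligible.

Wellness Stipend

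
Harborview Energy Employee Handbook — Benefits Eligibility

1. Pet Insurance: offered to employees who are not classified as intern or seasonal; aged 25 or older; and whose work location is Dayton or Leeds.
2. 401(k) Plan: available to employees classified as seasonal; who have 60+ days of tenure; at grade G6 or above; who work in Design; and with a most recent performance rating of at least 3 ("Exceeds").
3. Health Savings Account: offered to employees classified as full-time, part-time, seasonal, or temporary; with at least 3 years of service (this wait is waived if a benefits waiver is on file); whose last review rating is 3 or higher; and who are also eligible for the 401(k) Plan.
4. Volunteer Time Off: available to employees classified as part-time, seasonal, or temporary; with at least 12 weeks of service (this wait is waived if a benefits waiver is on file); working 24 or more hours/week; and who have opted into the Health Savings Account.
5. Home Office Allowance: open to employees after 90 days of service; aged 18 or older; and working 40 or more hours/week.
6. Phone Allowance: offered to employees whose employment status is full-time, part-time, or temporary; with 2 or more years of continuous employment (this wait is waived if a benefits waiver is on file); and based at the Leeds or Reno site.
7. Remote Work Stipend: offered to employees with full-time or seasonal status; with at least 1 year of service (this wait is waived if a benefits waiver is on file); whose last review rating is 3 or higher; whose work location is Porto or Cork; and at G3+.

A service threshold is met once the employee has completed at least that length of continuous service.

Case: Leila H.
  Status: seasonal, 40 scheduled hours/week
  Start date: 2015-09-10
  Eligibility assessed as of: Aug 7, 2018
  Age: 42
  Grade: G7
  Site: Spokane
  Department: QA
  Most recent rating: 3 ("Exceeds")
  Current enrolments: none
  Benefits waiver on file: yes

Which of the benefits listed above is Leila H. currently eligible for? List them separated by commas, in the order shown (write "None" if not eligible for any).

Home Office Allowance

Service from 2015-09-10 to Aug 7, 2018: 1062 days.
Pet Insurance — status seasonal ✗ (excluded) → not eligible.
401(k) Plan — status seasonal ✓; service 1062 days ≥ 60 days ✓; grade G7 ≥ G6 ✓; dept QA ✗ → not eligible.
Health Savings Account — status seasonal ✓; benefits waiver on file ✓; rating 3 ≥ 3 ✓; not eligible for 401(k) Plan ✗ → not eligible.
Volunteer Time Off — status seasonal ✓; benefits waiver on file ✓; 40 hrs/wk ≥ 24 ✓; not enrolled in Health Savings Account ✗ → not eligible.
Home Office Allowance — service 1062 days ≥ 90 days ✓; age 42 ≥ 18 ✓; 40 hrs/wk ≥ 40 ✓ → eligible.
Phone Allowance — status seasonal ✗ (requires full-time, part-time, or temporary) → not eligible.
Remote Work Stipend — status seasonal ✓; benefits waiver on file ✓; rating 3 ≥ 3 ✓; site Spokane ✗ (not Porto or Cork) → not eligible.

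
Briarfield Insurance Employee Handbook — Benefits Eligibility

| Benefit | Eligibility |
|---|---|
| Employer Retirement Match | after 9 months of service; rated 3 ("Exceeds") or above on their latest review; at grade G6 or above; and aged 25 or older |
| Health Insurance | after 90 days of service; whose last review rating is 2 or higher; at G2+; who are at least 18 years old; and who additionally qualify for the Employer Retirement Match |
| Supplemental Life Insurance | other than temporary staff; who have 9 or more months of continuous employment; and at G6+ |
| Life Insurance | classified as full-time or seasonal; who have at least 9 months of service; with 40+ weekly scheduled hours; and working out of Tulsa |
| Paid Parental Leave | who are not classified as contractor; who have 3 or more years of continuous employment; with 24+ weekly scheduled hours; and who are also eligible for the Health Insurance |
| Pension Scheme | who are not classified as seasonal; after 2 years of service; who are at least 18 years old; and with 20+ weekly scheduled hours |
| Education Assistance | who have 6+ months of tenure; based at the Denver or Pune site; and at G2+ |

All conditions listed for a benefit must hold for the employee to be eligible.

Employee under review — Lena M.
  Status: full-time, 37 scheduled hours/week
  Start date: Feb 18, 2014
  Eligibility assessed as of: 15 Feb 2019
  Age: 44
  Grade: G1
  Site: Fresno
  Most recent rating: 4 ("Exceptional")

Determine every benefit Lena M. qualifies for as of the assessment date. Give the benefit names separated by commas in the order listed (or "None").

Pension Scheme

Service from Feb 18, 2014 to 15 Feb 2019: 1823 days.
Employer Retirement Match — service 1823 days ≥ 9 months (≈270 days) ✓; rating 4 ≥ 3 ✓; grade G1 < G6 ✗ → not eligible.
Health Insurance — service 1823 days ≥ 90 days ✓; rating 4 ≥ 2 ✓; grade G1 < G2 ✗ → not eligible.
Supplemental Life Insurance — status full-time ✓ (not excluded); service 1823 days ≥ 9 months (≈270 days) ✓; grade G1 < G6 ✗ → not eligible.
Life Insurance — status full-time ✓; service 1823 days ≥ 9 months (≈270 days) ✓; 37 hrs/wk < 40 ✗ → not eligible.
Paid Parental Leave — status full-time ✓ (not excluded); service 1823 days ≥ 3 years (≈1095 days) ✓; 37 hrs/wk ≥ 24 ✓; not eligible for Health Insurance ✗ → not eligible.
Pension Scheme — status full-time ✓ (not excluded); service 1823 days ≥ 2 years (≈730 days) ✓; age 44 ≥ 18 ✓; 37 hrs/wk ≥ 20 ✓ → eligible.
Education Assistance — service 1823 days ≥ 6 months (≈180 days) ✓; site Fresno ✗ (not Denver or Pune) → not eligible.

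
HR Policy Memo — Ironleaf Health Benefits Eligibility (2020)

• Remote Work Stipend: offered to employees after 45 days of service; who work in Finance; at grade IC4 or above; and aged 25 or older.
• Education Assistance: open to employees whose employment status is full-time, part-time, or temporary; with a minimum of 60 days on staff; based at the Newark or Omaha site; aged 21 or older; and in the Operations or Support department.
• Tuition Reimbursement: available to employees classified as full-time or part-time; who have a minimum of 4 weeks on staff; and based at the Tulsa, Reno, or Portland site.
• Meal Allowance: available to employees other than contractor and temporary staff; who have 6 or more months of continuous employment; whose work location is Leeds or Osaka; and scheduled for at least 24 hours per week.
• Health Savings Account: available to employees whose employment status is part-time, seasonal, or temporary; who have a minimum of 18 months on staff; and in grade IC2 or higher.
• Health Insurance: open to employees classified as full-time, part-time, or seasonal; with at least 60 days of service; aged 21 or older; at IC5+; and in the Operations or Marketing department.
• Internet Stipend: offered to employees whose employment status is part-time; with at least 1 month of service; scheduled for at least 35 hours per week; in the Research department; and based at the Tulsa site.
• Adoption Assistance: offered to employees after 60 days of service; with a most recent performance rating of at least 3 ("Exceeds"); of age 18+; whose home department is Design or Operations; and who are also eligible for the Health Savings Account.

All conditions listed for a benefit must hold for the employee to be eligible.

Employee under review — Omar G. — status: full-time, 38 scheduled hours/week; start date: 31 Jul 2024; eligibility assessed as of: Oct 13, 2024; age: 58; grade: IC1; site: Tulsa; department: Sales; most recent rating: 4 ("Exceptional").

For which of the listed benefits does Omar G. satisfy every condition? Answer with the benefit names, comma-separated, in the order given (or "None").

Service from 31 Jul 2024 to Oct 13, 2024: 74 days.
Remote Work Stipend — service 74 days ≥ 45 days ✓; dept Sales ✗ → not eligible.
Education Assistance — status full-time ✓; service 74 days ≥ 60 days ✓; site Tulsa ✗ (not Newark or Omaha) → not eligible.
Tuition Reimbursement — status full-time ✓; service 74 days ≥ 4 weeks (≈28 days) ✓; site Tulsa ✓ → eligible.
Meal Allowance — status full-time ✓ (not excluded); service 74 days < 6 months (≈180 days) ✗ → not eligible.
Health Savings Account — status full-time ✗ (requires part-time, seasonal, or temporary) → not eligible.
Health Insurance — status full-time ✓; service 74 days ≥ 60 days ✓; age 58 ≥ 21 ✓; grade IC1 < IC5 ✗ → not eligible.
Internet Stipend — status full-time ✗ (requires part-time) → not eligible.
Adoption Assistance — service 74 days ≥ 60 days ✓; rating 4 ≥ 3 ✓; age 58 ≥ 18 ✓; dept Sales ✗ → not eligible.

Tuition Reimbursement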